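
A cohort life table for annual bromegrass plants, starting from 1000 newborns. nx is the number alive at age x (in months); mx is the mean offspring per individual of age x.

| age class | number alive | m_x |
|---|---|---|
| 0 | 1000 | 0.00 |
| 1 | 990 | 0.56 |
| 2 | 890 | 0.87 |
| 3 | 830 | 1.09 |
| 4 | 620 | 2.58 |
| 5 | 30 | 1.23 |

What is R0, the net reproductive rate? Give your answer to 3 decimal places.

lx = nx/n0 = nx/1000: 1, 0.99, 0.89, 0.83, 0.62, 0.03
lx·mx by age: 0, 0.5544, 0.7743, 0.9047, 1.5996, 0.0369
R0 = Σ lx·mx = 3.8699 → 3.870

3.870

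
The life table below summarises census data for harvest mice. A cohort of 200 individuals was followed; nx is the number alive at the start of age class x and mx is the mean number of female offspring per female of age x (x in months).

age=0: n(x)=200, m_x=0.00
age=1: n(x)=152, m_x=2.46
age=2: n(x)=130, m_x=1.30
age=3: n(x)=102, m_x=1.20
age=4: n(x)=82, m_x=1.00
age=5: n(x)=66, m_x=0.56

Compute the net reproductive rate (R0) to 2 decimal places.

lx = nx/n0 = nx/200: 1, 0.76, 0.65, 0.51, 0.41, 0.33
lx·mx by age: 0, 1.8696, 0.845, 0.612, 0.41, 0.1848
R0 = Σ lx·mx = 3.9214 → 3.92

3.92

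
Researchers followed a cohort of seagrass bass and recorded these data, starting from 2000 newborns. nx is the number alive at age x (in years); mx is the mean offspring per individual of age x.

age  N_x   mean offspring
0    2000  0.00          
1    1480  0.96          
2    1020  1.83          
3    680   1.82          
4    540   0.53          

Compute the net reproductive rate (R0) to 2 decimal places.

lx = nx/n0 = nx/2000: 1, 0.74, 0.51, 0.34, 0.27
lx·mx by age: 0, 0.7104, 0.9333, 0.6188, 0.1431
R0 = Σ lx·mx = 2.4056 → 2.41

2.41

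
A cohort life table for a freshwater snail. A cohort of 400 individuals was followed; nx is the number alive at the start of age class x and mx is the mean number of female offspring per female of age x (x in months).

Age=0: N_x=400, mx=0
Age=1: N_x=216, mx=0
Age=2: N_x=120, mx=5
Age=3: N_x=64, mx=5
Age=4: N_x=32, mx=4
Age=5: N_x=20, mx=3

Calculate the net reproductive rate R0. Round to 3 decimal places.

2.770

lx = nx/n0 = nx/400: 1, 0.54, 0.3, 0.16, 0.08, 0.05
lx·mx by age: 0, 0, 1.5, 0.8, 0.32, 0.15
R0 = Σ lx·mx = 2.77 → 2.770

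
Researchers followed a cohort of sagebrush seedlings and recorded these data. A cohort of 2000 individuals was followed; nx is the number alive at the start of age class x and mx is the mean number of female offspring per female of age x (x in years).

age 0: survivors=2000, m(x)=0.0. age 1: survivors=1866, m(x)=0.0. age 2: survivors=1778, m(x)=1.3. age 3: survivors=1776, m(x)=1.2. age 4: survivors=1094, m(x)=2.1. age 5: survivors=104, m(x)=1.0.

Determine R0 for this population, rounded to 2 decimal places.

lx = nx/n0 = nx/2000: 1, 0.933, 0.889, 0.888, 0.547, 0.052
lx·mx by age: 0, 0, 1.1557, 1.0656, 1.1487, 0.052
R0 = Σ lx·mx = 3.422 → 3.42

3.42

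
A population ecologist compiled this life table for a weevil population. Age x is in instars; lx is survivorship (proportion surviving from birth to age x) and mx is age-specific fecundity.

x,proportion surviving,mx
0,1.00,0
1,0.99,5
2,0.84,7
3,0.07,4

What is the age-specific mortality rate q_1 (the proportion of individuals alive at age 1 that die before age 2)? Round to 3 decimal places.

0.152

q_1 = (l_1 − l_2) / l_1 = (0.99 − 0.84) / 0.99
     = 0.15 / 0.99 = 0.151515… → 0.152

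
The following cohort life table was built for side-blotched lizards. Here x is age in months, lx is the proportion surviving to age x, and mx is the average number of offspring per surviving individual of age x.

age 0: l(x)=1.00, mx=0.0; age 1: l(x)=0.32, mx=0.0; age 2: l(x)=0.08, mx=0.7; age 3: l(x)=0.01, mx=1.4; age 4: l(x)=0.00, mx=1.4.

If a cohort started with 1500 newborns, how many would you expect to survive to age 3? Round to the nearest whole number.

15

Expected survivors = N0 · l_3 = 1500 × 0.01 = 15 → 15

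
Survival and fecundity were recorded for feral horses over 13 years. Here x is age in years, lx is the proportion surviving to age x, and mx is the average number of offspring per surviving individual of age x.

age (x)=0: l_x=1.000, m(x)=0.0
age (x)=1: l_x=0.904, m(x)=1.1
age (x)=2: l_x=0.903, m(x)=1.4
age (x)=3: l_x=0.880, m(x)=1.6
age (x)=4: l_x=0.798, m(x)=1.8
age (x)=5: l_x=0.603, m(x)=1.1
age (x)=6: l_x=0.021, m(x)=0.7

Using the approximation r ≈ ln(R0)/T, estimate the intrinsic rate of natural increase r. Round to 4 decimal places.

0.6003

R0 = Σ lx·mx = 0 + 0.9944 + 1.2642 + 1.408 + 1.4364 + 0.6633 + 0.0147 = 5.781
Σ x·lx·mx = 16.8971; T = 16.8971/5.781 = 2.92287…
r ≈ ln(R0)/T = ln(5.781)/2.92287… = 0.600293… → 0.6003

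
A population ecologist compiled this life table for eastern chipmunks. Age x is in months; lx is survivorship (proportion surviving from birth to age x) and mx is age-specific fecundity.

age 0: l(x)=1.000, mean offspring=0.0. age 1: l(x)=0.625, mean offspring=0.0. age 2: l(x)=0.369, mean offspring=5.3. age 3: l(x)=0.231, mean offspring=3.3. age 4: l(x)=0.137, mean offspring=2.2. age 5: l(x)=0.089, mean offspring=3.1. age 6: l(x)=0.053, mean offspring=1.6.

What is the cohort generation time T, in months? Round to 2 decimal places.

2.75

lx·mx: 0, 0, 1.9557, 0.7623, 0.3014, 0.2759, 0.0848 → R0 = 3.3801
x·lx·mx: 0, 0, 3.9114, 2.2869, 1.2056, 1.3795, 0.5088 → Σ = 9.2922
T = 9.2922 / 3.3801 = 2.74909… → 2.75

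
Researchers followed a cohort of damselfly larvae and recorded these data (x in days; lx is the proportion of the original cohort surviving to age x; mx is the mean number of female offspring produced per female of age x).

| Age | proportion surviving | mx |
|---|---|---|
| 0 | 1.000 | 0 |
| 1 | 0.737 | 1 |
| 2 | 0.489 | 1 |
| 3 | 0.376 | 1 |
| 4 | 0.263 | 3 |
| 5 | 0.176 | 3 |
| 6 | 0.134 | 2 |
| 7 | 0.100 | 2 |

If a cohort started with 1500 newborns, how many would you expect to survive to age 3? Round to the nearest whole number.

564

Expected survivors = N0 · l_3 = 1500 × 0.376 = 564 → 564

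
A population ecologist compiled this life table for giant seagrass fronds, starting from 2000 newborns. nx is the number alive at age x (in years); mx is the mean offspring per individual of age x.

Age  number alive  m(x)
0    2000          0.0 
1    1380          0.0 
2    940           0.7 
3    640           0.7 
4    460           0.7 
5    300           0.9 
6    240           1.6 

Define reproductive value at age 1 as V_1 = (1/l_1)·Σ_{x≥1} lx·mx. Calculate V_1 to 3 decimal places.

lx = nx/n0 = nx/2000: 1, 0.69, 0.47, 0.32, 0.23, 0.15, 0.12
lx·mx for x ≥ 1: 0, 0.329, 0.224, 0.161, 0.135, 0.192 → sum = 1.041
V_1 = 1.041 / l_1 = 1.041 / 0.69 = 1.508696… → 1.509

1.509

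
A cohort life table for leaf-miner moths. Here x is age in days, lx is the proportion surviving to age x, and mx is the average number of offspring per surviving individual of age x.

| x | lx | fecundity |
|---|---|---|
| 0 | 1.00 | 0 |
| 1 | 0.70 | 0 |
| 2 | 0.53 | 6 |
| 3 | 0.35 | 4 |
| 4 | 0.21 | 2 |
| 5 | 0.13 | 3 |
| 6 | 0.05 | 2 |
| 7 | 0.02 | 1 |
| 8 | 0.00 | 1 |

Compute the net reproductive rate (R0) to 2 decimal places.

lx·mx by age: 0, 0, 3.18, 1.4, 0.42, 0.39, 0.1, 0.02, 0
R0 = Σ lx·mx = 5.51 → 5.51

5.51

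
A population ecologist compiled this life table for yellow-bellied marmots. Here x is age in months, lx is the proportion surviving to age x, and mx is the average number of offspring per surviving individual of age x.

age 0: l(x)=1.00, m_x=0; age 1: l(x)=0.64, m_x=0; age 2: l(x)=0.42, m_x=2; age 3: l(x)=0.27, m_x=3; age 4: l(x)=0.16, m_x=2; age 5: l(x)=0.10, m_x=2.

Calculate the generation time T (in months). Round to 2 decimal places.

2.94

lx·mx: 0, 0, 0.84, 0.81, 0.32, 0.2 → R0 = 2.17
x·lx·mx: 0, 0, 1.68, 2.43, 1.28, 1 → Σ = 6.39
T = 6.39 / 2.17 = 2.9447… → 2.94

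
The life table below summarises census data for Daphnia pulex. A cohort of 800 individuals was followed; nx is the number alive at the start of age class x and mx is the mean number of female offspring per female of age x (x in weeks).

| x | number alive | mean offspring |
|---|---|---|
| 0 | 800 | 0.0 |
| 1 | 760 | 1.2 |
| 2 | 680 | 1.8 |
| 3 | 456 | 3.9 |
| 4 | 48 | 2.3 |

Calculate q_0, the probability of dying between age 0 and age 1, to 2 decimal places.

0.05

lx = nx/n0 = nx/800: 1, 0.95, 0.85, 0.57, 0.06
q_0 = (l_0 − l_1) / l_0 = (1 − 0.95) / 1
     = 0.05 / 1 = 0.05 → 0.05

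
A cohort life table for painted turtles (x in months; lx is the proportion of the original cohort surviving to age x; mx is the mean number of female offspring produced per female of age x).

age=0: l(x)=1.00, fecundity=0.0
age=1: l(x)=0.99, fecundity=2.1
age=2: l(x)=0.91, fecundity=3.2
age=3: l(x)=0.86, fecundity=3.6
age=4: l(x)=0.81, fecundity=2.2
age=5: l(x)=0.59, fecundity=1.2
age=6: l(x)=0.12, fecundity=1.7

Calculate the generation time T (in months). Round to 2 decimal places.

2.70

lx·mx: 0, 2.079, 2.912, 3.096, 1.782, 0.708, 0.204 → R0 = 10.781
x·lx·mx: 0, 2.079, 5.824, 9.288, 7.128, 3.54, 1.224 → Σ = 29.083
T = 29.083 / 10.781 = 2.697616… → 2.70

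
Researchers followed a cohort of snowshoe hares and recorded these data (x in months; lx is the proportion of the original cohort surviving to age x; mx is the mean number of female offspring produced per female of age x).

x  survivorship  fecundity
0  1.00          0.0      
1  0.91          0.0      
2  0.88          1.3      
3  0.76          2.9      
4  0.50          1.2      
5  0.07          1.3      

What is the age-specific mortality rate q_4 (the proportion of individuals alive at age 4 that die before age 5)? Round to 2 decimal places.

0.86

q_4 = (l_4 − l_5) / l_4 = (0.5 − 0.07) / 0.5
     = 0.43 / 0.5 = 0.86 → 0.86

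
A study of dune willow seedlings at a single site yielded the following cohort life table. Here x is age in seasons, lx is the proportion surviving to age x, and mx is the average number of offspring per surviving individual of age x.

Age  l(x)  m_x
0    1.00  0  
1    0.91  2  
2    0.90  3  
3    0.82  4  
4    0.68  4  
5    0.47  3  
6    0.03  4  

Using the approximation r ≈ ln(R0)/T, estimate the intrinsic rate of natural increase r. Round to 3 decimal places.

0.840

R0 = Σ lx·mx = 0 + 1.82 + 2.7 + 3.28 + 2.72 + 1.41 + 0.12 = 12.05
Σ x·lx·mx = 35.71; T = 35.71/12.05 = 2.96349…
r ≈ ln(R0)/T = ln(12.05)/2.96349… = 0.83991… → 0.840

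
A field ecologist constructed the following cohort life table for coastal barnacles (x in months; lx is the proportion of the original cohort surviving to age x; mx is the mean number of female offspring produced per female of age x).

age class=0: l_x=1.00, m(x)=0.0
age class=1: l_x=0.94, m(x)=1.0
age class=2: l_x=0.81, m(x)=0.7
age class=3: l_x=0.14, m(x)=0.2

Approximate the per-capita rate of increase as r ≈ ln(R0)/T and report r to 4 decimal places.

R0 = Σ lx·mx = 0 + 0.94 + 0.567 + 0.028 = 1.535
Σ x·lx·mx = 2.158; T = 2.158/1.535 = 1.40586…
r ≈ ln(R0)/T = ln(1.535)/1.40586… = 0.304817… → 0.3048

0.3048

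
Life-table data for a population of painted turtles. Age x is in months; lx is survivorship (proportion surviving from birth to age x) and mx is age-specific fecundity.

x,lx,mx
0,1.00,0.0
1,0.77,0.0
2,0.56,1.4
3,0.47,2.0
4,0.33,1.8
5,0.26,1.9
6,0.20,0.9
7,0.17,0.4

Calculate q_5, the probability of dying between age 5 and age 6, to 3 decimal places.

q_5 = (l_5 − l_6) / l_5 = (0.26 − 0.2) / 0.26
     = 0.06 / 0.26 = 0.230769… → 0.231

0.231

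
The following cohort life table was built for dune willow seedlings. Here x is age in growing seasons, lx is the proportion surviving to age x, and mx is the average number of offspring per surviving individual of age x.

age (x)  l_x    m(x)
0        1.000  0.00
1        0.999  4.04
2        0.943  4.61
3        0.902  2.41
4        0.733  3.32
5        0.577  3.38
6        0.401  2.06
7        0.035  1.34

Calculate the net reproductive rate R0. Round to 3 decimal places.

15.814

lx·mx by age: 0, 4.03596, 4.34723, 2.17382, 2.43356, 1.95026, 0.82606, 0.0469
R0 = Σ lx·mx = 15.81379 → 15.814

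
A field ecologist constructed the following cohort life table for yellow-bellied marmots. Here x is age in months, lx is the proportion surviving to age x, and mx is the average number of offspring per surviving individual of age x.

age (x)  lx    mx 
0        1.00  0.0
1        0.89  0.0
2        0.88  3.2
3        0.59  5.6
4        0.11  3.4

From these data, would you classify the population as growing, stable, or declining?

R0 = Σ lx·mx = 0 + 0 + 2.816 + 3.304 + 0.374 = 6.494
R0 > 1, so the population is growing.

growing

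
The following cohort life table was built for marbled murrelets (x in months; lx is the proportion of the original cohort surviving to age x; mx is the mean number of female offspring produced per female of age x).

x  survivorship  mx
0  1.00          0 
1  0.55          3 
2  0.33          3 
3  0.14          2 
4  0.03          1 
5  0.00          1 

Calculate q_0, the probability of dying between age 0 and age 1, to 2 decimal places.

0.45

q_0 = (l_0 − l_1) / l_0 = (1 − 0.55) / 1
     = 0.45 / 1 = 0.45 → 0.45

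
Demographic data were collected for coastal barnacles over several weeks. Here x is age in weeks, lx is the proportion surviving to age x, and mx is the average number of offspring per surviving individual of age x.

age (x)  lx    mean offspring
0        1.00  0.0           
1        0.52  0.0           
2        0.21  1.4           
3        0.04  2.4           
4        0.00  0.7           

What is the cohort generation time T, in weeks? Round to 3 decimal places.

lx·mx: 0, 0, 0.294, 0.096, 0 → R0 = 0.39
x·lx·mx: 0, 0, 0.588, 0.288, 0 → Σ = 0.876
T = 0.876 / 0.39 = 2.246154… → 2.246

2.246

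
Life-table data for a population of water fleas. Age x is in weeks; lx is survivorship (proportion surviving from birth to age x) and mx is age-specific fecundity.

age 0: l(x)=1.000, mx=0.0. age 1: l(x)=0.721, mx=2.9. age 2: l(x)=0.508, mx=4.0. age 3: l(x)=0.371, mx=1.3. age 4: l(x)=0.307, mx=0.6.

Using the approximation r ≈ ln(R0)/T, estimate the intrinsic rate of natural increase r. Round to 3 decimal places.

0.900

R0 = Σ lx·mx = 0 + 2.0909 + 2.032 + 0.4823 + 0.1842 = 4.7894
Σ x·lx·mx = 8.3386; T = 8.3386/4.7894 = 1.74105…
r ≈ ln(R0)/T = ln(4.7894)/1.74105… = 0.89969… → 0.900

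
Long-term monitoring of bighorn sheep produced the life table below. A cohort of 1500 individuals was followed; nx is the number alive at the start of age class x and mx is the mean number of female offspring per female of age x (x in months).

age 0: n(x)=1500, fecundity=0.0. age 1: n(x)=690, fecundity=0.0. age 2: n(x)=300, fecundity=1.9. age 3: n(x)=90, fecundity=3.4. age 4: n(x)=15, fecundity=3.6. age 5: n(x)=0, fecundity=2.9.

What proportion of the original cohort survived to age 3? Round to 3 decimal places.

l_3 = n_3/n_0 = 90/1500 = 0.06 → 0.060

0.060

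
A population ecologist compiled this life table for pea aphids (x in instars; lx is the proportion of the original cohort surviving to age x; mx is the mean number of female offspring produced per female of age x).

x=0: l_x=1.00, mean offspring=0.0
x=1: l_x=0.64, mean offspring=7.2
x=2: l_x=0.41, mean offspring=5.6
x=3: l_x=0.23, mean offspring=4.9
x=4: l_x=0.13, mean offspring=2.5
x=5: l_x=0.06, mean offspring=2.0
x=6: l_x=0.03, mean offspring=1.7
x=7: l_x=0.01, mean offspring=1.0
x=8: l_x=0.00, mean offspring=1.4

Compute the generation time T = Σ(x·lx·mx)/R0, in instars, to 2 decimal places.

lx·mx: 0, 4.608, 2.296, 1.127, 0.325, 0.12, 0.051, 0.01, 0 → R0 = 8.537
x·lx·mx: 0, 4.608, 4.592, 3.381, 1.3, 0.6, 0.306, 0.07, 0 → Σ = 14.857
T = 14.857 / 8.537 = 1.740307… → 1.74

1.74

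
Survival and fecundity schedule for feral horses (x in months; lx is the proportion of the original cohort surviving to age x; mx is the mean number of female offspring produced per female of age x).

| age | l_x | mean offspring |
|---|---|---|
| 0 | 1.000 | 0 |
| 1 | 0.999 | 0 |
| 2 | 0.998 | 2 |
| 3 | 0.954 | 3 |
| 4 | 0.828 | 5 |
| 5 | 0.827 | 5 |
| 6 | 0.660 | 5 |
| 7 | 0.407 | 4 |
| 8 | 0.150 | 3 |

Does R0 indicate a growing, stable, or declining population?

R0 = Σ lx·mx = 0 + 0 + 1.996 + 2.862 + 4.14 + 4.135 + 3.3 + 1.628 + 0.45 = 18.511
R0 > 1, so the population is growing.

growing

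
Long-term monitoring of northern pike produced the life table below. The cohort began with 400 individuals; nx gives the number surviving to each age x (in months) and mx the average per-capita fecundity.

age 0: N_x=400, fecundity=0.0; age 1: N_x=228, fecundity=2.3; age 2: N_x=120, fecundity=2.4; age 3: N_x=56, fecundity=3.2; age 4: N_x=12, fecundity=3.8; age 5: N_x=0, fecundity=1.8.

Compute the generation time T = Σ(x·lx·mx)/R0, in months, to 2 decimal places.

1.76

lx = nx/n0 = nx/400: 1, 0.57, 0.3, 0.14, 0.03, 0
lx·mx: 0, 1.311, 0.72, 0.448, 0.114, 0 → R0 = 2.593
x·lx·mx: 0, 1.311, 1.44, 1.344, 0.456, 0 → Σ = 4.551
T = 4.551 / 2.593 = 1.75511… → 1.76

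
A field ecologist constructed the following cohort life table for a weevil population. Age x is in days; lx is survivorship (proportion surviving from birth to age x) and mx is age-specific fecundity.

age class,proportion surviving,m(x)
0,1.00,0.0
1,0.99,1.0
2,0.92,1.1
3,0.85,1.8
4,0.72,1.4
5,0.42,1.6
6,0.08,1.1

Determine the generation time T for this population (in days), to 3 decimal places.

2.929

lx·mx: 0, 0.99, 1.012, 1.53, 1.008, 0.672, 0.088 → R0 = 5.3
x·lx·mx: 0, 0.99, 2.024, 4.59, 4.032, 3.36, 0.528 → Σ = 15.524
T = 15.524 / 5.3 = 2.929057… → 2.929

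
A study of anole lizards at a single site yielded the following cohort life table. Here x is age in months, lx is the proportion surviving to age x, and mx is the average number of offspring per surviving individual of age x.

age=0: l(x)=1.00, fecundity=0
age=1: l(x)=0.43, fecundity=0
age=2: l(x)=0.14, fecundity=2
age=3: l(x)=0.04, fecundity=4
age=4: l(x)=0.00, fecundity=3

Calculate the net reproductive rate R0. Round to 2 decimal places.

0.44

lx·mx by age: 0, 0, 0.28, 0.16, 0
R0 = Σ lx·mx = 0.44 → 0.44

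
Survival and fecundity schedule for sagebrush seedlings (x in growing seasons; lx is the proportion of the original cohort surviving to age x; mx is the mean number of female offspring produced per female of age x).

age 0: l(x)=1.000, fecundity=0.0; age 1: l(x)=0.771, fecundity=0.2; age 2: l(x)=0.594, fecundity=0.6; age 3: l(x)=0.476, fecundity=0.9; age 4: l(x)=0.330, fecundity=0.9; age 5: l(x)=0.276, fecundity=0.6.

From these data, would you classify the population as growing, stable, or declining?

R0 = Σ lx·mx = 0 + 0.1542 + 0.3564 + 0.4284 + 0.297 + 0.1656 = 1.4016
R0 > 1, so the population is growing.

growing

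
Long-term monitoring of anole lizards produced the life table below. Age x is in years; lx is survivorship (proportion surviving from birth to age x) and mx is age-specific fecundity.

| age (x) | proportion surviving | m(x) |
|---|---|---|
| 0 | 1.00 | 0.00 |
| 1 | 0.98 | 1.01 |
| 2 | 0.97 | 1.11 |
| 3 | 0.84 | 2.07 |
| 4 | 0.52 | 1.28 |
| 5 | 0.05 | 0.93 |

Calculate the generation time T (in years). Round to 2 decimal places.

2.49

lx·mx: 0, 0.9898, 1.0767, 1.7388, 0.6656, 0.0465 → R0 = 4.5174
x·lx·mx: 0, 0.9898, 2.1534, 5.2164, 2.6624, 0.2325 → Σ = 11.2545
T = 11.2545 / 4.5174 = 2.491367… → 2.49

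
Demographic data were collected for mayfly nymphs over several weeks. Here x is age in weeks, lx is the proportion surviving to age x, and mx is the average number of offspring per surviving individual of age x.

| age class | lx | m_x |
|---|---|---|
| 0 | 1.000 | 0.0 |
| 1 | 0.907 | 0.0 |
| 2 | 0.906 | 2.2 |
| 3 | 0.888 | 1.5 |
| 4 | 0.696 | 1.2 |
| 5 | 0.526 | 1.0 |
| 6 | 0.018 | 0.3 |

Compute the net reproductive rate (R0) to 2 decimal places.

4.69

lx·mx by age: 0, 0, 1.9932, 1.332, 0.8352, 0.526, 0.0054
R0 = Σ lx·mx = 4.6918 → 4.69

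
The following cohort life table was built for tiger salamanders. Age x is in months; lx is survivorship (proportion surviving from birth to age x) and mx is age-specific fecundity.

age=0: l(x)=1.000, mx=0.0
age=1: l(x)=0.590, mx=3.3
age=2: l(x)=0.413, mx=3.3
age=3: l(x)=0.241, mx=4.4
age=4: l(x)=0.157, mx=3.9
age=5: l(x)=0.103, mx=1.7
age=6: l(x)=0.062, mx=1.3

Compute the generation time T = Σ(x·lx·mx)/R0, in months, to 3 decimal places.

2.226

lx·mx: 0, 1.947, 1.3629, 1.0604, 0.6123, 0.1751, 0.0806 → R0 = 5.2383
x·lx·mx: 0, 1.947, 2.7258, 3.1812, 2.4492, 0.8755, 0.4836 → Σ = 11.6623
T = 11.6623 / 5.2383 = 2.226352… → 2.226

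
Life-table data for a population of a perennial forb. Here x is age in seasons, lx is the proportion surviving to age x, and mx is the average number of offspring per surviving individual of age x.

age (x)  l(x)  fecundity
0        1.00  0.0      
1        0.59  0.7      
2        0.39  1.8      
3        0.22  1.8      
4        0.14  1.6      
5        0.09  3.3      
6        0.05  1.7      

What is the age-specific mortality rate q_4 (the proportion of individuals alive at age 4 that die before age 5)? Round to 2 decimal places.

q_4 = (l_4 − l_5) / l_4 = (0.14 − 0.09) / 0.14
     = 0.05 / 0.14 = 0.357143… → 0.36

0.36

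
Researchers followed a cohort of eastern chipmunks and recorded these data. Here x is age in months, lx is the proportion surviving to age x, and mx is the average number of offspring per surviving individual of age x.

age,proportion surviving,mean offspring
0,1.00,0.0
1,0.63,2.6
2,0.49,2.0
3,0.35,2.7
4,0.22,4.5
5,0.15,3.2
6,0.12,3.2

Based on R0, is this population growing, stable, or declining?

growing

R0 = Σ lx·mx = 0 + 1.638 + 0.98 + 0.945 + 0.99 + 0.48 + 0.384 = 5.417
R0 > 1, so the population is growing.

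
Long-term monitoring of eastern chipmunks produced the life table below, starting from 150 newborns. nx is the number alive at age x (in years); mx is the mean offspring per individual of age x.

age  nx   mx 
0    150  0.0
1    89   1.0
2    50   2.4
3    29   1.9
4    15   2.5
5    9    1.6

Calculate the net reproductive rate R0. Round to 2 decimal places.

2.11

lx = nx/n0 = nx/150: 1, 0.59333…, 0.33333…, 0.19333…, 0.1, 0.06
lx·mx by age: 0, 0.593333…, 0.8…, 0.367333…, 0.25, 0.096
R0 = Σ lx·mx = 2.106667… → 2.11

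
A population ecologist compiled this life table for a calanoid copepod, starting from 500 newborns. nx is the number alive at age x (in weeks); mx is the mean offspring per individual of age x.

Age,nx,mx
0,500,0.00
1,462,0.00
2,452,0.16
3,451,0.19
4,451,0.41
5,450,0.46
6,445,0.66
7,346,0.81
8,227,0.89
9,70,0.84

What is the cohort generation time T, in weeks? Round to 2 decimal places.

lx = nx/n0 = nx/500: 1, 0.924, 0.904, 0.902, 0.902, 0.9, 0.89, 0.692, 0.454, 0.14
lx·mx: 0, 0, 0.14464, 0.17138, 0.36982, 0.414, 0.5874, 0.56052, 0.40406, 0.1176 → R0 = 2.76942
x·lx·mx: 0, 0, 0.28928, 0.51414, 1.47928, 2.07, 3.5244, 3.92364, 3.23248, 1.0584 → Σ = 16.09162
T = 16.09162 / 2.76942 = 5.810466… → 5.81

5.81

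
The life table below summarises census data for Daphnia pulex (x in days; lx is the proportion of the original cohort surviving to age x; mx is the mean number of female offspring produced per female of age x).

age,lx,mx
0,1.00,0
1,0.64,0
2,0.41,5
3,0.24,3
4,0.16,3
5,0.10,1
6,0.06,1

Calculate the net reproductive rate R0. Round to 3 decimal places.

lx·mx by age: 0, 0, 2.05, 0.72, 0.48, 0.1, 0.06
R0 = Σ lx·mx = 3.41 → 3.410

3.410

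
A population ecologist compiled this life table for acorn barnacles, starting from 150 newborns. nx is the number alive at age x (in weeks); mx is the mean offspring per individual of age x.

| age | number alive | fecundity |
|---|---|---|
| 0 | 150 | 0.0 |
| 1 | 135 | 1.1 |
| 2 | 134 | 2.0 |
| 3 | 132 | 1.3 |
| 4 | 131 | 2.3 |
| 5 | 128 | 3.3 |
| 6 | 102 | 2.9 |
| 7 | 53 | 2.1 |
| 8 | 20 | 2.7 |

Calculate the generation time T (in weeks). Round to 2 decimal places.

4.23

lx = nx/n0 = nx/150: 1, 0.9, 0.89333…, 0.88, 0.87333…, 0.85333…, 0.68, 0.35333…, 0.13333…
lx·mx: 0, 0.99, 1.786667…, 1.144, 2.008667…, 2.816…, 1.972, 0.742…, 0.36… → R0 = 11.819333…
x·lx·mx: 0, 0.99, 3.573333…, 3.432, 8.034667…, 14.08…, 11.832, 5.194…, 2.88… → Σ = 50.016…
T = 50.016… / 11.819333… = 4.231711… → 4.23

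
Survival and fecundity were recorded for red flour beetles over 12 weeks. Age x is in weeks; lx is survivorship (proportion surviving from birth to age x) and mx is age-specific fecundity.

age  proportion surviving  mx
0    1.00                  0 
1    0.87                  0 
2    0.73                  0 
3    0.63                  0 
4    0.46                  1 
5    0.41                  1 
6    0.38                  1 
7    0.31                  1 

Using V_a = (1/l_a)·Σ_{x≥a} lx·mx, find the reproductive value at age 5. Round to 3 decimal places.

lx·mx for x ≥ 5: 0.41, 0.38, 0.31 → sum = 1.1
V_5 = 1.1 / l_5 = 1.1 / 0.41 = 2.682927… → 2.683

2.683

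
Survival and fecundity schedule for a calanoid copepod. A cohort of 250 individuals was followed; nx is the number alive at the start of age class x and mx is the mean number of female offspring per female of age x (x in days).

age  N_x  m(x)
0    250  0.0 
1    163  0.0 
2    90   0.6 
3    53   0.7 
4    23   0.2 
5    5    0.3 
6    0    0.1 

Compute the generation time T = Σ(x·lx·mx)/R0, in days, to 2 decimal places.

2.52

lx = nx/n0 = nx/250: 1, 0.652, 0.36, 0.212, 0.092, 0.02, 0
lx·mx: 0, 0, 0.216, 0.1484, 0.0184, 0.006, 0 → R0 = 0.3888
x·lx·mx: 0, 0, 0.432, 0.4452, 0.0736, 0.03, 0 → Σ = 0.9808
T = 0.9808 / 0.3888 = 2.522634… → 2.52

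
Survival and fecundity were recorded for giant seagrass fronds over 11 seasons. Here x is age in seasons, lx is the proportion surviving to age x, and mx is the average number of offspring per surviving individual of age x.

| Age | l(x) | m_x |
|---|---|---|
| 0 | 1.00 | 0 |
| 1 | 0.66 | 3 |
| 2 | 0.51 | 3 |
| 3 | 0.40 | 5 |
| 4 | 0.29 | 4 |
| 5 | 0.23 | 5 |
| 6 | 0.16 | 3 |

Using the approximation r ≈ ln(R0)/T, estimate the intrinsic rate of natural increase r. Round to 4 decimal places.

R0 = Σ lx·mx = 0 + 1.98 + 1.53 + 2 + 1.16 + 1.15 + 0.48 = 8.3
Σ x·lx·mx = 24.31; T = 24.31/8.3 = 2.92892…
r ≈ ln(R0)/T = ln(8.3)/2.92892… = 0.722539… → 0.7225

0.7225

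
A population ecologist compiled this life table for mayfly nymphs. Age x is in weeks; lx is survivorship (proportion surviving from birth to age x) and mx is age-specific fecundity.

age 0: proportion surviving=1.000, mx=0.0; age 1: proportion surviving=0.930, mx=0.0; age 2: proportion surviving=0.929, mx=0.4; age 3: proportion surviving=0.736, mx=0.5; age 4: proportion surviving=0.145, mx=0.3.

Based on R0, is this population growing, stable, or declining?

R0 = Σ lx·mx = 0 + 0 + 0.3716 + 0.368 + 0.0435 = 0.7831
R0 < 1, so the population is declining.

declining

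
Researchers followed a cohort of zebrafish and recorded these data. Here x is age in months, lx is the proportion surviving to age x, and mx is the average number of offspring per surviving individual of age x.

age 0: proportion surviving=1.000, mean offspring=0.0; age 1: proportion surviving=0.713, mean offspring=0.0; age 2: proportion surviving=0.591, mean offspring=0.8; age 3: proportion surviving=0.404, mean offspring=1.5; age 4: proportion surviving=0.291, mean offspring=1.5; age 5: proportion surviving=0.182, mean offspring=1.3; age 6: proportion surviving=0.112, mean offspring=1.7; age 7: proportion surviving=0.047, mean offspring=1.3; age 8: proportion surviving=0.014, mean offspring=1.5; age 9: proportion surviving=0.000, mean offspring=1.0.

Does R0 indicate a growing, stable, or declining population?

growing

R0 = Σ lx·mx = 0 + 0 + 0.4728 + 0.606 + 0.4365 + 0.2366 + 0.1904 + 0.0611 + 0.021 + 0 = 2.0244
R0 > 1, so the population is growing.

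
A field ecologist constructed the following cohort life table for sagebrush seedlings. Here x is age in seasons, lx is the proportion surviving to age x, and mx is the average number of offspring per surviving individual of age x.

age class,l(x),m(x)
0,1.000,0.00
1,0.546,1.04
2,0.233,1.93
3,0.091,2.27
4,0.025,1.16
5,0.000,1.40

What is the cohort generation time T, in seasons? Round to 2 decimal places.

lx·mx: 0, 0.56784, 0.44969, 0.20657, 0.029, 0 → R0 = 1.2531
x·lx·mx: 0, 0.56784, 0.89938, 0.61971, 0.116, 0 → Σ = 2.20293
T = 2.20293 / 1.2531 = 1.757984… → 1.76

1.76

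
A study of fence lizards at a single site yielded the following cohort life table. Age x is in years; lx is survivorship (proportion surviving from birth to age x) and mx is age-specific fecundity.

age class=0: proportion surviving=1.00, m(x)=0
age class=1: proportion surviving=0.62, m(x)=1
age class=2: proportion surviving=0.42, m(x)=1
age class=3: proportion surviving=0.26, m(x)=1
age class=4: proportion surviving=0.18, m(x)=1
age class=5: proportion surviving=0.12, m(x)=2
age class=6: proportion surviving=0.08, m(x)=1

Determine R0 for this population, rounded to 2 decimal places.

1.80

lx·mx by age: 0, 0.62, 0.42, 0.26, 0.18, 0.24, 0.08
R0 = Σ lx·mx = 1.8 → 1.80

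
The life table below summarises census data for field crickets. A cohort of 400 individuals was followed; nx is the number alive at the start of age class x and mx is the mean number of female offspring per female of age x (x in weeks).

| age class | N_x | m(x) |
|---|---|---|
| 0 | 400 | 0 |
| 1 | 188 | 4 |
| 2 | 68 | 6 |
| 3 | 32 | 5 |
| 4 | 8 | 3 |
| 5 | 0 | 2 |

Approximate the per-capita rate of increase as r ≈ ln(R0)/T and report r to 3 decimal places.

lx = nx/n0 = nx/400: 1, 0.47, 0.17, 0.08, 0.02, 0
R0 = Σ lx·mx = 0 + 1.88 + 1.02 + 0.4 + 0.06 + 0 = 3.36
Σ x·lx·mx = 5.36; T = 5.36/3.36 = 1.59524…
r ≈ ln(R0)/T = ln(3.36)/1.59524… = 0.75972… → 0.760

0.760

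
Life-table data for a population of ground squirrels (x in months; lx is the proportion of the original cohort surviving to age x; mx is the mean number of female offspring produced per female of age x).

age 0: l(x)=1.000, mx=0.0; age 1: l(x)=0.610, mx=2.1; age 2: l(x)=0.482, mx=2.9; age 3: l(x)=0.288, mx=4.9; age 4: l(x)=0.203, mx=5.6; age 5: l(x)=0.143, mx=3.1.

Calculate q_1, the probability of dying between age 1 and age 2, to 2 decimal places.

q_1 = (l_1 − l_2) / l_1 = (0.61 − 0.482) / 0.61
     = 0.128 / 0.61 = 0.209836… → 0.21

0.21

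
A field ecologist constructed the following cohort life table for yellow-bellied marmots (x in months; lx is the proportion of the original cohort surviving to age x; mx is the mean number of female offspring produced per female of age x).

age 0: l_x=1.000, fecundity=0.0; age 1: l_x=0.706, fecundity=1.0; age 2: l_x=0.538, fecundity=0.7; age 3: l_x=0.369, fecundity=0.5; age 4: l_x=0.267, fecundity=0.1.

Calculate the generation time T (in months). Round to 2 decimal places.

lx·mx: 0, 0.706, 0.3766, 0.1845, 0.0267 → R0 = 1.2938
x·lx·mx: 0, 0.706, 0.7532, 0.5535, 0.1068 → Σ = 2.1195
T = 2.1195 / 1.2938 = 1.638198… → 1.64

1.64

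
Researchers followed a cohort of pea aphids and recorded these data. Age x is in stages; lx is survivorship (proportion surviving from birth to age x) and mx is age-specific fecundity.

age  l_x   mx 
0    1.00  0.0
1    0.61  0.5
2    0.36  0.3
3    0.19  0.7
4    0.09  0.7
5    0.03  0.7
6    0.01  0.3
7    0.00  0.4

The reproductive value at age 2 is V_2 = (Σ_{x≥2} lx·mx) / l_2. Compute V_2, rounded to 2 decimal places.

lx·mx for x ≥ 2: 0.108, 0.133, 0.063, 0.021, 0.003, 0 → sum = 0.328
V_2 = 0.328 / l_2 = 0.328 / 0.36 = 0.911111… → 0.91

0.91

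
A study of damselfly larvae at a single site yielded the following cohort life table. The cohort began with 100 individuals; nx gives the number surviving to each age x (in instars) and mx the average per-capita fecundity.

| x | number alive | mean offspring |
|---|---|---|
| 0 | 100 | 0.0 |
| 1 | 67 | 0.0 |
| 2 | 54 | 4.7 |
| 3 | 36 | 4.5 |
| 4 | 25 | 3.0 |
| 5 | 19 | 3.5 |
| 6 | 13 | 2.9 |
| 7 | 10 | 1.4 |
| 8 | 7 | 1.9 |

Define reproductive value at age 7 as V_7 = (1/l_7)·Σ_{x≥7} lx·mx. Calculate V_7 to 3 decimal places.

lx = nx/n0 = nx/100: 1, 0.67, 0.54, 0.36, 0.25, 0.19, 0.13, 0.1, 0.07
lx·mx for x ≥ 7: 0.14, 0.133 → sum = 0.273
V_7 = 0.273 / l_7 = 0.273 / 0.1 = 2.73 → 2.730

2.730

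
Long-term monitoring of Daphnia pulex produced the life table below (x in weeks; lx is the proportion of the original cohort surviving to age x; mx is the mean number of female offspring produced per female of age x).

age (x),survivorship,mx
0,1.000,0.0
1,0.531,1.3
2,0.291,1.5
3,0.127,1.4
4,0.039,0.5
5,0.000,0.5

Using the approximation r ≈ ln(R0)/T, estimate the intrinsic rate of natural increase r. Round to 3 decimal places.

0.171

R0 = Σ lx·mx = 0 + 0.6903 + 0.4365 + 0.1778 + 0.0195 + 0 = 1.3241
Σ x·lx·mx = 2.1747; T = 2.1747/1.3241 = 1.6424…
r ≈ ln(R0)/T = ln(1.3241)/1.6424… = 0.17093… → 0.171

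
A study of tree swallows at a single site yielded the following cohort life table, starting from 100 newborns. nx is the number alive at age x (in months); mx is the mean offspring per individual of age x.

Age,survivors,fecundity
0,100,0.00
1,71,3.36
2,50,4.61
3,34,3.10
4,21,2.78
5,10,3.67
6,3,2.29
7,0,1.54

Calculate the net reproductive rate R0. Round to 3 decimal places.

6.764

lx = nx/n0 = nx/100: 1, 0.71, 0.5, 0.34, 0.21, 0.1, 0.03, 0
lx·mx by age: 0, 2.3856, 2.305, 1.054, 0.5838, 0.367, 0.0687, 0
R0 = Σ lx·mx = 6.7641 → 6.764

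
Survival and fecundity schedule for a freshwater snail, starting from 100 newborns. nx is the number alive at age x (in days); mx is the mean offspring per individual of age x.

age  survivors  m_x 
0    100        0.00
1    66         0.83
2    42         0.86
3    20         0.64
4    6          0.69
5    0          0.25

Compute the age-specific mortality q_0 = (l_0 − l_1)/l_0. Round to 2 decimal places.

0.34

lx = nx/n0 = nx/100: 1, 0.66, 0.42, 0.2, 0.06, 0
q_0 = (l_0 − l_1) / l_0 = (1 − 0.66) / 1
     = 0.34 / 1 = 0.34 → 0.34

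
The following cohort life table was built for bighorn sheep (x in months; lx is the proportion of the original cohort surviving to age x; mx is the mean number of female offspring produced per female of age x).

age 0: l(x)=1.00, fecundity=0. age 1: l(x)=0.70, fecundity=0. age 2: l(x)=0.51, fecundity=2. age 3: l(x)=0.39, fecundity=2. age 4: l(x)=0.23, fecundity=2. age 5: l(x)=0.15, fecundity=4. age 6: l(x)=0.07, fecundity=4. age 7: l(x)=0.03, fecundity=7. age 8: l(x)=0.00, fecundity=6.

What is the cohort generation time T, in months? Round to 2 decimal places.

3.69

lx·mx: 0, 0, 1.02, 0.78, 0.46, 0.6, 0.28, 0.21, 0 → R0 = 3.35
x·lx·mx: 0, 0, 2.04, 2.34, 1.84, 3, 1.68, 1.47, 0 → Σ = 12.37
T = 12.37 / 3.35 = 3.692537… → 3.69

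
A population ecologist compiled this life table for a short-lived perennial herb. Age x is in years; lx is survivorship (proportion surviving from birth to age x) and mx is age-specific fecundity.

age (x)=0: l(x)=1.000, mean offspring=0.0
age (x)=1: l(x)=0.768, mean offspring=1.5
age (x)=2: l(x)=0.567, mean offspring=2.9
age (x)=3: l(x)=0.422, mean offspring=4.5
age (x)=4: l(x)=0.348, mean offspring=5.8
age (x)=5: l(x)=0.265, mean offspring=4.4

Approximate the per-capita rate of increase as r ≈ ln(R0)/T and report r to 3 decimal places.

0.677

R0 = Σ lx·mx = 0 + 1.152 + 1.6443 + 1.899 + 2.0184 + 1.166 = 7.8797
Σ x·lx·mx = 24.0412; T = 24.0412/7.8797 = 3.05103…
r ≈ ln(R0)/T = ln(7.8797)/3.05103… = 0.67659… → 0.677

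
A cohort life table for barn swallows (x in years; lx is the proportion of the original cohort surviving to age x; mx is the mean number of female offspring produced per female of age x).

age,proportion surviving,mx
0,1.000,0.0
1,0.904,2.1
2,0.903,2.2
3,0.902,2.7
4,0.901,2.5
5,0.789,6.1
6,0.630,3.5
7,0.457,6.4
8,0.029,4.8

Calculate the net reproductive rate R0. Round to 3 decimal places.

lx·mx by age: 0, 1.8984, 1.9866, 2.4354, 2.2525, 4.8129, 2.205, 2.9248, 0.1392
R0 = Σ lx·mx = 18.6548 → 18.655

18.655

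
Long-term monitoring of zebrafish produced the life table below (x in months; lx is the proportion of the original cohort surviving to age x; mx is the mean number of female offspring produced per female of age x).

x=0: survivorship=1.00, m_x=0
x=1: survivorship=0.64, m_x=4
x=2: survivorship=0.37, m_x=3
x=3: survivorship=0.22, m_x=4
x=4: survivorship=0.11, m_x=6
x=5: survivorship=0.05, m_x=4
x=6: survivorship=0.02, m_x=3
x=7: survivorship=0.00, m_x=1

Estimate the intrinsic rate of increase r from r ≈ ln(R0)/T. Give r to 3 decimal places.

R0 = Σ lx·mx = 0 + 2.56 + 1.11 + 0.88 + 0.66 + 0.2 + 0.06 + 0 = 5.47
Σ x·lx·mx = 11.42; T = 11.42/5.47 = 2.08775…
r ≈ ln(R0)/T = ln(5.47)/2.08775… = 0.81393… → 0.814

0.814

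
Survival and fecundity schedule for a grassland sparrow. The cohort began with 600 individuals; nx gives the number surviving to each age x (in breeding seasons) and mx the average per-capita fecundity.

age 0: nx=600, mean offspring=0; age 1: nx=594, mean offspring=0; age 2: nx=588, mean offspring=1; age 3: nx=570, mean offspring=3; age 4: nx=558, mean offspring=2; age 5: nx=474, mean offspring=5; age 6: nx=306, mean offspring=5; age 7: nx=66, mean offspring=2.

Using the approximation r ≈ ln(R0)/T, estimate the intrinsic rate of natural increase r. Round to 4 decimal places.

lx = nx/n0 = nx/600: 1, 0.99, 0.98, 0.95, 0.93, 0.79, 0.51, 0.11
R0 = Σ lx·mx = 0 + 0 + 0.98 + 2.85 + 1.86 + 3.95 + 2.55 + 0.22 = 12.41
Σ x·lx·mx = 54.54; T = 54.54/12.41 = 4.39484…
r ≈ ln(R0)/T = ln(12.41)/4.39484… = 0.573059… → 0.5731

0.5731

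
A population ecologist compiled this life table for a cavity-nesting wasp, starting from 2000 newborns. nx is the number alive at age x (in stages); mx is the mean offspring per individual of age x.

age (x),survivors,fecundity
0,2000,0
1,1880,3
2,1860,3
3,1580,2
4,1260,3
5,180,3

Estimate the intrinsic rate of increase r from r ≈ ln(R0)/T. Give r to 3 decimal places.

lx = nx/n0 = nx/2000: 1, 0.94, 0.93, 0.79, 0.63, 0.09
R0 = Σ lx·mx = 0 + 2.82 + 2.79 + 1.58 + 1.89 + 0.27 = 9.35
Σ x·lx·mx = 22.05; T = 22.05/9.35 = 2.35829…
r ≈ ln(R0)/T = ln(9.35)/2.35829… = 0.94788… → 0.948

0.948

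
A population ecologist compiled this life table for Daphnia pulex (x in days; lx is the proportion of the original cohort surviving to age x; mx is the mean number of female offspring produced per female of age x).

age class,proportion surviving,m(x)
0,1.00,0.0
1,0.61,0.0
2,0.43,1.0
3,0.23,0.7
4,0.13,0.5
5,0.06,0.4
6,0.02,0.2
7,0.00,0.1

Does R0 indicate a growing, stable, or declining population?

declining

R0 = Σ lx·mx = 0 + 0 + 0.43 + 0.161 + 0.065 + 0.024 + 0.004 + 0 = 0.684
R0 < 1, so the population is declining.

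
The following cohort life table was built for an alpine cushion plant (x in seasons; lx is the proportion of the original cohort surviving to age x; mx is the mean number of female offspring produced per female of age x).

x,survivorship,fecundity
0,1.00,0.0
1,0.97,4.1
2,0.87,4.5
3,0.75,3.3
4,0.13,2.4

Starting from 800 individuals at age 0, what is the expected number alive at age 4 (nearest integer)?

104

Expected survivors = N0 · l_4 = 800 × 0.13 = 104 → 104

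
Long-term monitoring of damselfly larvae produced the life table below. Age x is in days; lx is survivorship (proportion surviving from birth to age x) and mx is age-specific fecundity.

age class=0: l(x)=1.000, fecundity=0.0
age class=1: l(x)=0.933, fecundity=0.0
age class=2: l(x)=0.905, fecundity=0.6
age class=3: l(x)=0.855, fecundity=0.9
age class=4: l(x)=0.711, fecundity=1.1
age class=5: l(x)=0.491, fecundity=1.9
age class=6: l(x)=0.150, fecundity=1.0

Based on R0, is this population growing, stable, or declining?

R0 = Σ lx·mx = 0 + 0 + 0.543 + 0.7695 + 0.7821 + 0.9329 + 0.15 = 3.1775
R0 > 1, so the population is growing.

growing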